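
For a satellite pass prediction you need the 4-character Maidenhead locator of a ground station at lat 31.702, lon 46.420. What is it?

Shift to the Maidenhead origin (180°W, 90°S): lon 226.42, lat 121.70.
Field: 226.42/20 → 11 → L, 121.70/10 → 12 → M; chars LM.
Square: 6.42/2 → 3, 1.70/1 → 1; chars 31.

LM31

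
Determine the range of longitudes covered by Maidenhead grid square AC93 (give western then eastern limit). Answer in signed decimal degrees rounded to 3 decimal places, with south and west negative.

Field A=0, C=2: +0·20° lon, +2·10° lat → SW at lon -180°, lat -70°.
Square 9, 3: +9·2° lon, +3·1° lat → SW at lon -162°, lat -67°.
Cell spans 2° lon × 1° lat.
west -162.000, east -160.000.

-162.000, -160.000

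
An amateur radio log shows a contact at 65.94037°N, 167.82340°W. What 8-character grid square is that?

Shift to the Maidenhead origin (180°W, 90°S): lon 12.17660, lat 155.94037.
Field: lon ⌊12.17660/20⌋ = 0 → A; lat ⌊155.94037/10⌋ = 15 → P.
Square: lon ⌊12.17660/2⌋ = 6; lat ⌊5.94037/1⌋ = 5.
Subsquare: lon ⌊0.17660/0.0833333⌋ = 2 → c; lat ⌊0.94037/0.0416667⌋ = 22 → w.
Extended square: lon ⌊0.00993/0.00833333⌋ = 1; lat ⌊0.02370/0.00416667⌋ = 5.

AP65cw15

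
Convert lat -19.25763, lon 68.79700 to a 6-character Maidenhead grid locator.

Add 180° to longitude and 90° to latitude: 248.7970, 70.7424.
Field: lon ⌊248.7970/20⌋ = 12 → M; lat ⌊70.7424/10⌋ = 7 → H.
Square: lon ⌊8.7970/2⌋ = 4; lat ⌊0.7424/1⌋ = 0.
Subsquare: lon ⌊0.7970/0.0833333⌋ = 9 → j; lat ⌊0.7424/0.0416667⌋ = 17 → r.

MH40jr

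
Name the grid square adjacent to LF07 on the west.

Longitude square 0; −1 → -1, wraps to 9, carry into field.
Longitude field L = 11; −1 → 10 = K.
The latitude characters are unchanged.

KF97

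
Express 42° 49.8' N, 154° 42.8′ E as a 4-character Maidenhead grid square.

Shift to the Maidenhead origin (180°W, 90°S): lon 334.71, lat 132.83.
Field: lon ⌊334.71/20⌋ = 16 → Q; lat ⌊132.83/10⌋ = 13 → N.
Square: lon ⌊14.71/2⌋ = 7; lat ⌊2.83/1⌋ = 2.

QN72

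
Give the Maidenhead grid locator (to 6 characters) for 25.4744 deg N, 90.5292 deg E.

Shift to the Maidenhead origin (180°W, 90°S): lon 270.5292, lat 115.4744.
Field: lon ⌊270.5292/20⌋ = 13 → N; lat ⌊115.4744/10⌋ = 11 → L.
Square: lon ⌊10.5292/2⌋ = 5; lat ⌊5.4744/1⌋ = 5.
Subsquare: lon ⌊0.5292/0.0833333⌋ = 6 → g; lat ⌊0.4744/0.0416667⌋ = 11 → l.

NL55gl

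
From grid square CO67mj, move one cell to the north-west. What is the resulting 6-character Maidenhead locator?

CO67lk

Longitude subsquare m = 12; −1 → 11 = l.
Latitude subsquare j = 9; +1 → 10 = k.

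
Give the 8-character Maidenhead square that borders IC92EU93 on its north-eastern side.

IC92fu04

Longitude extended square 9; +1 → 10, wraps to 0, carry into subsquare.
Longitude subsquare e = 4; +1 → 5 = f.
Latitude extended square 3; +1 → 4.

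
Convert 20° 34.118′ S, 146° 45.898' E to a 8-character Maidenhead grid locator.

Add 180° to longitude and 90° to latitude: 326.76497, 69.43137.
Field (20°×10°, letters A–R): 326.76497/20 → 16 → Q, 69.43137/10 → 6 → G; chars QG.
Square (2°×1°, digits 0–9): 6.76497/2 → 3, 9.43137/1 → 9; chars 39.
Subsquare (5′×2.5′, letters a–x): 0.76497/0.0833333 → 9 → j, 0.43137/0.0416667 → 10 → k; chars jk.
Extended square (30″×15″, digits 0–9): 0.01497/0.00833333 → 1, 0.01470/0.00416667 → 3; chars 13.

QG39jk13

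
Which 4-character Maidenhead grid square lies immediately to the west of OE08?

NE98

Longitude square 0; −1 → -1, wraps to 9, carry into field.
Longitude field O = 14; −1 → 13 = N.
The latitude characters are unchanged.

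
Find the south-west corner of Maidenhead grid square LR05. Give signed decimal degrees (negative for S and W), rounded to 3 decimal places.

85.000, 40.000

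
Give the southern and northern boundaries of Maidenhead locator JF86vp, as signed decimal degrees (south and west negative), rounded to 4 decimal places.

-33.3750, -33.3333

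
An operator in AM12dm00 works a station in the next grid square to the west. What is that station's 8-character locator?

AM12cm90

Longitude extended square 0; −1 → -1, wraps to 9, carry into subsquare.
Longitude subsquare d = 3; −1 → 2 = c.
The latitude characters are unchanged.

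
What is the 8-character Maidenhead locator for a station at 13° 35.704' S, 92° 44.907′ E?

NH66ij97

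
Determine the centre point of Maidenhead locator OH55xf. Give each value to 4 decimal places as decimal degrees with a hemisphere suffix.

14.7708° S, 111.9583° E

Field O=14, H=7: +14·20° lon, +7·10° lat → SW at lon 100°, lat -20°.
Square 5, 5: +5·2° lon, +5·1° lat → SW at lon 110°, lat -15°.
Subsquare x=23, f=5: +23·0.0833333° lon, +5·0.0416667° lat → SW at lon 111.917°, lat -14.7917°.
Cell spans 0.0833333° lon × 0.0416667° lat. Centre is SW corner plus half of each.
latitude 14.7708° S, longitude 111.9583° E.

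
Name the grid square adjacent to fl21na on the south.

FL20nx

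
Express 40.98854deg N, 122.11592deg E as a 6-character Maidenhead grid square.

PN10bx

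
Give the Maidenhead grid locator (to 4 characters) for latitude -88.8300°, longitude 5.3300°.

JA21

Add 180° to longitude and 90° to latitude: 185.33, 1.17.
Field (20°×10°, letters A–R): lon ⌊185.33/20⌋ = 9 → J; lat ⌊1.17/10⌋ = 0 → A.
Square (2°×1°, digits 0–9): lon ⌊5.33/2⌋ = 2; lat ⌊1.17/1⌋ = 1.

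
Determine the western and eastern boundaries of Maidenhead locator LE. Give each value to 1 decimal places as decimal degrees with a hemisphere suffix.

Field L=11, E=4: +11·20° lon, +4·10° lat → SW at lon 40°, lat -50°.
Cell spans 20° lon × 10° lat.
west 40.0° E, east 60.0° E.

40.0° E, 60.0° E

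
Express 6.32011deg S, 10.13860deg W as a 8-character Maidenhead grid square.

Add 180° to longitude and 90° to latitude: 169.86140, 83.67989.
Field: 169.86140/20 → 8 → I, 83.67989/10 → 8 → I; chars II.
Square: 9.86140/2 → 4, 3.67989/1 → 3; chars 43.
Subsquare: 1.86140/0.0833333 → 22 → w, 0.67989/0.0416667 → 16 → q; chars wq.
Extended square: 0.02807/0.00833333 → 3, 0.01322/0.00416667 → 3; chars 33.

II43wq33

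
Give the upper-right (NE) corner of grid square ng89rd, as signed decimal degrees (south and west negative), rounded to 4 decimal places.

Field N=13, G=6: +13·20° lon, +6·10° lat → SW at lon 80°, lat -30°.
Square 8, 9: +8·2° lon, +9·1° lat → SW at lon 96°, lat -21°.
Subsquare r=17, d=3: +17·0.0833333° lon, +3·0.0416667° lat → SW at lon 97.4167°, lat -20.875°.
Cell spans 0.0833333° lon × 0.0416667° lat. NE corner is SW corner plus one full cell.
latitude -20.8333, longitude 97.5000.

-20.8333, 97.5000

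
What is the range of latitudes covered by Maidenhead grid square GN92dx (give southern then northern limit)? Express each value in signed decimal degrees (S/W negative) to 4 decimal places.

Field G=6, N=13: +6·20° lon, +13·10° lat → SW at lon -60°, lat 40°.
Square 9, 2: +9·2° lon, +2·1° lat → SW at lon -42°, lat 42°.
Subsquare d=3, x=23: +3·0.0833333° lon, +23·0.0416667° lat → SW at lon -41.75°, lat 42.9583°.
Cell spans 0.0833333° lon × 0.0416667° lat.
south 42.9583, north 43.0000.

42.9583, 43.0000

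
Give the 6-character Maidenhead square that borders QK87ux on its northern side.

QK88ua

Latitude subsquare x = 23; +1 → 24, wraps to 0 = a, carry into square.
Latitude square 7; +1 → 8.
The longitude characters are unchanged.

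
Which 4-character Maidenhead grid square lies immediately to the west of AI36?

AI26

Longitude square 3; −1 → 2.
The latitude characters are unchanged.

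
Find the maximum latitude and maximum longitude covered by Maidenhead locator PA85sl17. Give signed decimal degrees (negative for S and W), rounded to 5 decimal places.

-84.50833, 137.51667

Field P=15, A=0: +15·20° lon, +0·10° lat → SW at lon 120°, lat -90°.
Square 8, 5: +8·2° lon, +5·1° lat → SW at lon 136°, lat -85°.
Subsquare s=18, l=11: +18·0.0833333° lon, +11·0.0416667° lat → SW at lon 137.5°, lat -84.5417°.
Extended square 1, 7: +1·0.00833333° lon, +7·0.00416667° lat → SW at lon 137.508°, lat -84.5125°.
Cell spans 0.00833333° lon × 0.00416667° lat. NE corner is SW corner plus one full cell.
latitude -84.50833, longitude 137.51667.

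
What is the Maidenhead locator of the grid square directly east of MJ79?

MJ89

Longitude square 7; +1 → 8.
The latitude characters are unchanged.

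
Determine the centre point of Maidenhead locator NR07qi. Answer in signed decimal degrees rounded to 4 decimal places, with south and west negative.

87.3542, 81.3750

Field N=13, R=17: +13·20° lon, +17·10° lat → SW at lon 80°, lat 80°.
Square 0, 7: +0·2° lon, +7·1° lat → SW at lon 80°, lat 87°.
Subsquare q=16, i=8: +16·0.0833333° lon, +8·0.0416667° lat → SW at lon 81.3333°, lat 87.3333°.
Cell spans 0.0833333° lon × 0.0416667° lat. Centre is SW corner plus half of each.
latitude 87.3542, longitude 81.3750.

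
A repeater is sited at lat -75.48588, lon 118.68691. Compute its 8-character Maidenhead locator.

OB94im23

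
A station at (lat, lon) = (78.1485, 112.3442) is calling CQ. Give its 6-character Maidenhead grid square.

Add 180° to longitude and 90° to latitude: 292.3442, 168.1485.
Field: lon ⌊292.3442/20⌋ = 14 → O; lat ⌊168.1485/10⌋ = 16 → Q.
Square: lon ⌊12.3442/2⌋ = 6; lat ⌊8.1485/1⌋ = 8.
Subsquare: lon ⌊0.3442/0.0833333⌋ = 4 → e; lat ⌊0.1485/0.0416667⌋ = 3 → d.

OQ68ed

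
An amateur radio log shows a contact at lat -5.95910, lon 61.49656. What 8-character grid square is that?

MI04ra99

Add 180° to longitude and 90° to latitude: 241.49656, 84.04090.
Field: lon ⌊241.49656/20⌋ = 12 → M; lat ⌊84.04090/10⌋ = 8 → I.
Square: lon ⌊1.49656/2⌋ = 0; lat ⌊4.04090/1⌋ = 4.
Subsquare: lon ⌊1.49656/0.0833333⌋ = 17 → r; lat ⌊0.04090/0.0416667⌋ = 0 → a.
Extended square: lon ⌊0.07989/0.00833333⌋ = 9; lat ⌊0.04090/0.00416667⌋ = 9.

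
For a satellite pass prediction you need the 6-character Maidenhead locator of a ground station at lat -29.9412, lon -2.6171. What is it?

Offset from 180°W / 90°S: lon 177.3829°, lat 60.0588°.
Field: lon ⌊177.3829/20⌋ = 8 → I; lat ⌊60.0588/10⌋ = 6 → G.
Square: lon ⌊17.3829/2⌋ = 8; lat ⌊0.0588/1⌋ = 0.
Subsquare: lon ⌊1.3829/0.0833333⌋ = 16 → q; lat ⌊0.0588/0.0416667⌋ = 1 → b.

IG80qb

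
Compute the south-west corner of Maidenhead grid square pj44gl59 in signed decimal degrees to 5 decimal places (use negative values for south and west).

Field P=15, J=9: +15·20° lon, +9·10° lat → SW at lon 120°, lat 0°.
Square 4, 4: +4·2° lon, +4·1° lat → SW at lon 128°, lat 4°.
Subsquare g=6, l=11: +6·0.0833333° lon, +11·0.0416667° lat → SW at lon 128.5°, lat 4.45833°.
Extended square 5, 9: +5·0.00833333° lon, +9·0.00416667° lat → SW at lon 128.542°, lat 4.49583°.
latitude 4.49583, longitude 128.54167.

4.49583, 128.54167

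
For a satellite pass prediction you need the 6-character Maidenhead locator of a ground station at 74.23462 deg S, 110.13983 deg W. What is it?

Shift to the Maidenhead origin (180°W, 90°S): lon 69.8602, lat 15.7654.
Field: lon ⌊69.8602/20⌋ = 3 → D; lat ⌊15.7654/10⌋ = 1 → B.
Square: lon ⌊9.8602/2⌋ = 4; lat ⌊5.7654/1⌋ = 5.
Subsquare: lon ⌊1.8602/0.0833333⌋ = 22 → w; lat ⌊0.7654/0.0416667⌋ = 18 → s.

DB45ws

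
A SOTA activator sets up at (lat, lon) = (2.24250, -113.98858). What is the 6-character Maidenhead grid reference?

Offset from 180°W / 90°S: lon 66.0114°, lat 92.2425°.
Field: lon ⌊66.0114/20⌋ = 3 → D; lat ⌊92.2425/10⌋ = 9 → J.
Square: lon ⌊6.0114/2⌋ = 3; lat ⌊2.2425/1⌋ = 2.
Subsquare: lon ⌊0.0114/0.0833333⌋ = 0 → a; lat ⌊0.2425/0.0416667⌋ = 5 → f.

DJ32af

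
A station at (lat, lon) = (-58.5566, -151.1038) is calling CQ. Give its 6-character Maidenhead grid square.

BD41kk

Offset from 180°W / 90°S: lon 28.8962°, lat 31.4434°.
Field (20°×10°, letters A–R): lon ⌊28.8962/20⌋ = 1 → B; lat ⌊31.4434/10⌋ = 3 → D.
Square (2°×1°, digits 0–9): lon ⌊8.8962/2⌋ = 4; lat ⌊1.4434/1⌋ = 1.
Subsquare (5′×2.5′, letters a–x): lon ⌊0.8962/0.0833333⌋ = 10 → k; lat ⌊0.4434/0.0416667⌋ = 10 → k.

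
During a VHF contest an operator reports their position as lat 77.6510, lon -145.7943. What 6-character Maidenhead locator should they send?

Add 180° to longitude and 90° to latitude: 34.2057, 167.6510.
Field: 34.2057/20 → 1 → B, 167.6510/10 → 16 → Q; chars BQ.
Square: 14.2057/2 → 7, 7.6510/1 → 7; chars 77.
Subsquare: 0.2057/0.0833333 → 2 → c, 0.6510/0.0416667 → 15 → p; chars cp.

BQ77cp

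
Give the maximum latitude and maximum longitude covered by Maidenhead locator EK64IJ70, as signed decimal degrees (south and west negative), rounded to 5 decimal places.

14.37917, -87.26667

Field E=4, K=10: +4·20° lon, +10·10° lat → SW at lon -100°, lat 10°.
Square 6, 4: +6·2° lon, +4·1° lat → SW at lon -88°, lat 14°.
Subsquare i=8, j=9: +8·0.0833333° lon, +9·0.0416667° lat → SW at lon -87.3333°, lat 14.375°.
Extended square 7, 0: +7·0.00833333° lon, +0·0.00416667° lat → SW at lon -87.275°, lat 14.375°.
Cell spans 0.00833333° lon × 0.00416667° lat. NE corner is SW corner plus one full cell.
latitude 14.37917, longitude -87.26667.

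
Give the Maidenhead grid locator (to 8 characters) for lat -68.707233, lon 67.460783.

Shift to the Maidenhead origin (180°W, 90°S): lon 247.46078, lat 21.29277.
Field (20°×10°, letters A–R): lon ⌊247.46078/20⌋ = 12 → M; lat ⌊21.29277/10⌋ = 2 → C.
Square (2°×1°, digits 0–9): lon ⌊7.46078/2⌋ = 3; lat ⌊1.29277/1⌋ = 1.
Subsquare (5′×2.5′, letters a–x): lon ⌊1.46078/0.0833333⌋ = 17 → r; lat ⌊0.29277/0.0416667⌋ = 7 → h.
Extended square (30″×15″, digits 0–9): lon ⌊0.04412/0.00833333⌋ = 5; lat ⌊0.00110/0.00416667⌋ = 0.

MC31rh50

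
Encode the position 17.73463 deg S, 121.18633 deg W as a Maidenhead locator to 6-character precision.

Add 180° to longitude and 90° to latitude: 58.8137, 72.2654.
Field: lon ⌊58.8137/20⌋ = 2 → C; lat ⌊72.2654/10⌋ = 7 → H.
Square: lon ⌊18.8137/2⌋ = 9; lat ⌊2.2654/1⌋ = 2.
Subsquare: lon ⌊0.8137/0.0833333⌋ = 9 → j; lat ⌊0.2654/0.0416667⌋ = 6 → g.

CH92jg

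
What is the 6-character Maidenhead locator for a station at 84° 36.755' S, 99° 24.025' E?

NA95qj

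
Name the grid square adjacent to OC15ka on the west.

Longitude subsquare k = 10; −1 → 9 = j.
The latitude characters are unchanged.

OC15ja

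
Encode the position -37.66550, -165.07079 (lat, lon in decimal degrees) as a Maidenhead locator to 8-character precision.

AF72li10

Shift to the Maidenhead origin (180°W, 90°S): lon 14.92921, lat 52.33450.
Field (20°×10°, letters A–R): 14.92921/20 → 0 → A, 52.33450/10 → 5 → F; chars AF.
Square (2°×1°, digits 0–9): 14.92921/2 → 7, 2.33450/1 → 2; chars 72.
Subsquare (5′×2.5′, letters a–x): 0.92921/0.0833333 → 11 → l, 0.33450/0.0416667 → 8 → i; chars li.
Extended square (30″×15″, digits 0–9): 0.01254/0.00833333 → 1, 0.00117/0.00416667 → 0; chars 10.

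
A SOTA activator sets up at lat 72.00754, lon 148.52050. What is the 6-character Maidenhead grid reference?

QQ42ga

Shift to the Maidenhead origin (180°W, 90°S): lon 328.5205, lat 162.0075.
Field: 328.5205/20 → 16 → Q, 162.0075/10 → 16 → Q; chars QQ.
Square: 8.5205/2 → 4, 2.0075/1 → 2; chars 42.
Subsquare: 0.5205/0.0833333 → 6 → g, 0.0075/0.0416667 → 0 → a; chars ga.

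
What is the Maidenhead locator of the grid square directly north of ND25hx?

ND26ha

Latitude subsquare x = 23; +1 → 24, wraps to 0 = a, carry into square.
Latitude square 5; +1 → 6.
The longitude characters are unchanged.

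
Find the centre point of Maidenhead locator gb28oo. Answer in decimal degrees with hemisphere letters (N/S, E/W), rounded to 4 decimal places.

Field G=6, B=1: +6·20° lon, +1·10° lat → SW at lon -60°, lat -80°.
Square 2, 8: +2·2° lon, +8·1° lat → SW at lon -56°, lat -72°.
Subsquare o=14, o=14: +14·0.0833333° lon, +14·0.0416667° lat → SW at lon -54.8333°, lat -71.4167°.
Cell spans 0.0833333° lon × 0.0416667° lat. Centre is SW corner plus half of each.
latitude 71.3958° S, longitude 54.7917° W.

71.3958° S, 54.7917° W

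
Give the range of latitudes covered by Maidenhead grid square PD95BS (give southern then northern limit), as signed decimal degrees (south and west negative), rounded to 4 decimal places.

Field P=15, D=3: +15·20° lon, +3·10° lat → SW at lon 120°, lat -60°.
Square 9, 5: +9·2° lon, +5·1° lat → SW at lon 138°, lat -55°.
Subsquare b=1, s=18: +1·0.0833333° lon, +18·0.0416667° lat → SW at lon 138.083°, lat -54.25°.
Cell spans 0.0833333° lon × 0.0416667° lat.
south -54.2500, north -54.2083.

-54.2500, -54.2083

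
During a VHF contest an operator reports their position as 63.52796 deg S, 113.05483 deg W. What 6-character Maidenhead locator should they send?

Shift to the Maidenhead origin (180°W, 90°S): lon 66.9452, lat 26.4720.
Field (20°×10°, letters A–R): 66.9452/20 → 3 → D, 26.4720/10 → 2 → C; chars DC.
Square (2°×1°, digits 0–9): 6.9452/2 → 3, 6.4720/1 → 6; chars 36.
Subsquare (5′×2.5′, letters a–x): 0.9452/0.0833333 → 11 → l, 0.4720/0.0416667 → 11 → l; chars ll.

DC36ll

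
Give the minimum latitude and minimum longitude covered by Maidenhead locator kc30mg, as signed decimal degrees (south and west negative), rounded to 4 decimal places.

Field K=10, C=2: +10·20° lon, +2·10° lat → SW at lon 20°, lat -70°.
Square 3, 0: +3·2° lon, +0·1° lat → SW at lon 26°, lat -70°.
Subsquare m=12, g=6: +12·0.0833333° lon, +6·0.0416667° lat → SW at lon 27°, lat -69.75°.
latitude -69.7500, longitude 27.0000.

-69.7500, 27.0000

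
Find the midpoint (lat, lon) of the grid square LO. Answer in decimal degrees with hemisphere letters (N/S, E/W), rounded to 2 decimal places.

55.00° N, 50.00° E

Field L=11, O=14: +11·20° lon, +14·10° lat → SW at lon 40°, lat 50°.
Cell spans 20° lon × 10° lat. Centre is SW corner plus half of each.
latitude 55.00° N, longitude 50.00° E.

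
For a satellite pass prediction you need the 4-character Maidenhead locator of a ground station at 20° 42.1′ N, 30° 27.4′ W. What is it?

HL40

Add 180° to longitude and 90° to latitude: 149.54, 110.70.
Field: 149.54/20 → 7 → H, 110.70/10 → 11 → L; chars HL.
Square: 9.54/2 → 4, 0.70/1 → 0; chars 40.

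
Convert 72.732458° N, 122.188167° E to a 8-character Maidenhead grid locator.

PQ12cr25

Offset from 180°W / 90°S: lon 302.18817°, lat 162.73246°.
Field: 302.18817/20 → 15 → P, 162.73246/10 → 16 → Q; chars PQ.
Square: 2.18817/2 → 1, 2.73246/1 → 2; chars 12.
Subsquare: 0.18817/0.0833333 → 2 → c, 0.73246/0.0416667 → 17 → r; chars cr.
Extended square: 0.02150/0.00833333 → 2, 0.02412/0.00416667 → 5; chars 25.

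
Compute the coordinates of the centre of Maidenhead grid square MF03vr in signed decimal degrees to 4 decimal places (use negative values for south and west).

-36.2708, 61.7917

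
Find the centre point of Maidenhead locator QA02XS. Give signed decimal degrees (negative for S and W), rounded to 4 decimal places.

Field Q=16, A=0: +16·20° lon, +0·10° lat → SW at lon 140°, lat -90°.
Square 0, 2: +0·2° lon, +2·1° lat → SW at lon 140°, lat -88°.
Subsquare x=23, s=18: +23·0.0833333° lon, +18·0.0416667° lat → SW at lon 141.917°, lat -87.25°.
Cell spans 0.0833333° lon × 0.0416667° lat. Centre is SW corner plus half of each.
latitude -87.2292, longitude 141.9583.

-87.2292, 141.9583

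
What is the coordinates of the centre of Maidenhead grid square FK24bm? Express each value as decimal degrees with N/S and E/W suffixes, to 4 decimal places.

Field F=5, K=10: +5·20° lon, +10·10° lat → SW at lon -80°, lat 10°.
Square 2, 4: +2·2° lon, +4·1° lat → SW at lon -76°, lat 14°.
Subsquare b=1, m=12: +1·0.0833333° lon, +12·0.0416667° lat → SW at lon -75.9167°, lat 14.5°.
Cell spans 0.0833333° lon × 0.0416667° lat. Centre is SW corner plus half of each.
latitude 14.5208° N, longitude 75.8750° W.

14.5208° N, 75.8750° W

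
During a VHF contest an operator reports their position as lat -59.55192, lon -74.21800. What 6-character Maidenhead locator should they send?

FD20vk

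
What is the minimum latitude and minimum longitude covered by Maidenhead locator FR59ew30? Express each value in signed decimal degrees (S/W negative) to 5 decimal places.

Field F=5, R=17: +5·20° lon, +17·10° lat → SW at lon -80°, lat 80°.
Square 5, 9: +5·2° lon, +9·1° lat → SW at lon -70°, lat 89°.
Subsquare e=4, w=22: +4·0.0833333° lon, +22·0.0416667° lat → SW at lon -69.6667°, lat 89.9167°.
Extended square 3, 0: +3·0.00833333° lon, +0·0.00416667° lat → SW at lon -69.6417°, lat 89.9167°.
latitude 89.91667, longitude -69.64167.

89.91667, -69.64167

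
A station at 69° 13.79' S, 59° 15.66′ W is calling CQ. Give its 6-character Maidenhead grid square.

Add 180° to longitude and 90° to latitude: 120.7390, 20.7702.
Field (20°×10°, letters A–R): lon ⌊120.7390/20⌋ = 6 → G; lat ⌊20.7702/10⌋ = 2 → C.
Square (2°×1°, digits 0–9): lon ⌊0.7390/2⌋ = 0; lat ⌊0.7702/1⌋ = 0.
Subsquare (5′×2.5′, letters a–x): lon ⌊0.7390/0.0833333⌋ = 8 → i; lat ⌊0.7702/0.0416667⌋ = 18 → s.

GC00is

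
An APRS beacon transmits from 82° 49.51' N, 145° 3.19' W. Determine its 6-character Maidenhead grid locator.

BR72lt

Shift to the Maidenhead origin (180°W, 90°S): lon 34.9468, lat 172.8252.
Field: lon ⌊34.9468/20⌋ = 1 → B; lat ⌊172.8252/10⌋ = 17 → R.
Square: lon ⌊14.9468/2⌋ = 7; lat ⌊2.8252/1⌋ = 2.
Subsquare: lon ⌊0.9468/0.0833333⌋ = 11 → l; lat ⌊0.8252/0.0416667⌋ = 19 → t.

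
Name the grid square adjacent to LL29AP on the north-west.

LL19xq

Longitude subsquare a = 0; −1 → -1, wraps to 23 = x, carry into square.
Longitude square 2; −1 → 1.
Latitude subsquare p = 15; +1 → 16 = q.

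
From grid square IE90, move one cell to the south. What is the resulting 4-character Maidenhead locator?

Latitude square 0; −1 → -1, wraps to 9, carry into field.
Latitude field E = 4; −1 → 3 = D.
The longitude characters are unchanged.

ID99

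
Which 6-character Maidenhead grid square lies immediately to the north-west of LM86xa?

Longitude subsquare x = 23; −1 → 22 = w.
Latitude subsquare a = 0; +1 → 1 = b.

LM86wb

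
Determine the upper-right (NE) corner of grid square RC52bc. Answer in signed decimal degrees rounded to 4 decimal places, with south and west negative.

-67.8750, 170.1667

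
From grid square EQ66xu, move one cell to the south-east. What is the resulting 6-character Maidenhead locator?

EQ76at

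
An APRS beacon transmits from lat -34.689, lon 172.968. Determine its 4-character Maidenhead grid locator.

Shift to the Maidenhead origin (180°W, 90°S): lon 352.97, lat 55.31.
Field (20°×10°, letters A–R): lon ⌊352.97/20⌋ = 17 → R; lat ⌊55.31/10⌋ = 5 → F.
Square (2°×1°, digits 0–9): lon ⌊12.97/2⌋ = 6; lat ⌊5.31/1⌋ = 5.

RF65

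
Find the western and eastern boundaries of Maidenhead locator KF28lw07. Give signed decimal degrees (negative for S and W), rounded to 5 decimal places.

24.91667, 24.92500

Field K=10, F=5: +10·20° lon, +5·10° lat → SW at lon 20°, lat -40°.
Square 2, 8: +2·2° lon, +8·1° lat → SW at lon 24°, lat -32°.
Subsquare l=11, w=22: +11·0.0833333° lon, +22·0.0416667° lat → SW at lon 24.9167°, lat -31.0833°.
Extended square 0, 7: +0·0.00833333° lon, +7·0.00416667° lat → SW at lon 24.9167°, lat -31.0542°.
Cell spans 0.00833333° lon × 0.00416667° lat.
west 24.91667, east 24.92500.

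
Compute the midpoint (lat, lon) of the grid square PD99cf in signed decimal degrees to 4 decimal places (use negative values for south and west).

Field P=15, D=3: +15·20° lon, +3·10° lat → SW at lon 120°, lat -60°.
Square 9, 9: +9·2° lon, +9·1° lat → SW at lon 138°, lat -51°.
Subsquare c=2, f=5: +2·0.0833333° lon, +5·0.0416667° lat → SW at lon 138.167°, lat -50.7917°.
Cell spans 0.0833333° lon × 0.0416667° lat. Centre is SW corner plus half of each.
latitude -50.7708, longitude 138.2083.

-50.7708, 138.2083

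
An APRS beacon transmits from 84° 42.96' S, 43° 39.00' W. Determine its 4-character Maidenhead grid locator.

GA85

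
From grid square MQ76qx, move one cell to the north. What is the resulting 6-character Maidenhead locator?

MQ77qa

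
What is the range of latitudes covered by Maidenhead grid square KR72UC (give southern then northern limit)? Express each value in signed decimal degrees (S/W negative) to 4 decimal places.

Field K=10, R=17: +10·20° lon, +17·10° lat → SW at lon 20°, lat 80°.
Square 7, 2: +7·2° lon, +2·1° lat → SW at lon 34°, lat 82°.
Subsquare u=20, c=2: +20·0.0833333° lon, +2·0.0416667° lat → SW at lon 35.6667°, lat 82.0833°.
Cell spans 0.0833333° lon × 0.0416667° lat.
south 82.0833, north 82.1250.

82.0833, 82.1250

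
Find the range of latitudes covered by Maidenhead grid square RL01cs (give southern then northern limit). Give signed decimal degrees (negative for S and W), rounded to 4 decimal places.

21.7500, 21.7917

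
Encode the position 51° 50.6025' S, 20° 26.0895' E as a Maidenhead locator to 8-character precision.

KD08fd27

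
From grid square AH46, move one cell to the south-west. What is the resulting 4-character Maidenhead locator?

Longitude square 4; −1 → 3.
Latitude square 6; −1 → 5.

AH35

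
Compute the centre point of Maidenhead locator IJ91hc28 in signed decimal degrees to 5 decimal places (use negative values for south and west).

Field I=8, J=9: +8·20° lon, +9·10° lat → SW at lon -20°, lat 0°.
Square 9, 1: +9·2° lon, +1·1° lat → SW at lon -2°, lat 1°.
Subsquare h=7, c=2: +7·0.0833333° lon, +2·0.0416667° lat → SW at lon -1.41667°, lat 1.08333°.
Extended square 2, 8: +2·0.00833333° lon, +8·0.00416667° lat → SW at lon -1.4°, lat 1.11667°.
Cell spans 0.00833333° lon × 0.00416667° lat. Centre is SW corner plus half of each.
latitude 1.11875, longitude -1.39583.

1.11875, -1.39583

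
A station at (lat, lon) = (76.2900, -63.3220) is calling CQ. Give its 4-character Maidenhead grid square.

FQ86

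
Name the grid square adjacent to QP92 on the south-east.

RP01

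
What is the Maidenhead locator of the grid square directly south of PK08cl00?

Latitude extended square 0; −1 → -1, wraps to 9, carry into subsquare.
Latitude subsquare l = 11; −1 → 10 = k.
The longitude characters are unchanged.

PK08ck09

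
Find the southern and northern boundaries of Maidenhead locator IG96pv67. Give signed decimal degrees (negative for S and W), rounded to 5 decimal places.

Field I=8, G=6: +8·20° lon, +6·10° lat → SW at lon -20°, lat -30°.
Square 9, 6: +9·2° lon, +6·1° lat → SW at lon -2°, lat -24°.
Subsquare p=15, v=21: +15·0.0833333° lon, +21·0.0416667° lat → SW at lon -0.75°, lat -23.125°.
Extended square 6, 7: +6·0.00833333° lon, +7·0.00416667° lat → SW at lon -0.7°, lat -23.0958°.
Cell spans 0.00833333° lon × 0.00416667° lat.
south -23.09583, north -23.09167.

-23.09583, -23.09167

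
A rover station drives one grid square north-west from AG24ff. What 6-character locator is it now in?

Longitude subsquare f = 5; −1 → 4 = e.
Latitude subsquare f = 5; +1 → 6 = g.

AG24eg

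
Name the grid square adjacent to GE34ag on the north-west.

GE24xh

Longitude subsquare a = 0; −1 → -1, wraps to 23 = x, carry into square.
Longitude square 3; −1 → 2.
Latitude subsquare g = 6; +1 → 7 = h.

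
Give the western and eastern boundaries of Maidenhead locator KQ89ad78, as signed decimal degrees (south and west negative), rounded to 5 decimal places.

36.05833, 36.06667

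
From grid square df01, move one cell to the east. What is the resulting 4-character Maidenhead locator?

DF11

Longitude square 0; +1 → 1.
The latitude characters are unchanged.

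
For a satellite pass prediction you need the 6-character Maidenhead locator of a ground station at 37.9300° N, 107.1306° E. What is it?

OM37nw

Shift to the Maidenhead origin (180°W, 90°S): lon 287.1306, lat 127.9300.
Field (20°×10°, letters A–R): 287.1306/20 → 14 → O, 127.9300/10 → 12 → M; chars OM.
Square (2°×1°, digits 0–9): 7.1306/2 → 3, 7.9300/1 → 7; chars 37.
Subsquare (5′×2.5′, letters a–x): 1.1306/0.0833333 → 13 → n, 0.9300/0.0416667 → 22 → w; chars nw.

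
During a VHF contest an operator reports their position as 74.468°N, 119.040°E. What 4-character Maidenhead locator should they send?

Offset from 180°W / 90°S: lon 299.04°, lat 164.47°.
Field: 299.04/20 → 14 → O, 164.47/10 → 16 → Q; chars OQ.
Square: 19.04/2 → 9, 4.47/1 → 4; chars 94.

OQ94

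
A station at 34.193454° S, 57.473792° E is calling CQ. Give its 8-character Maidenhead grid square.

Add 180° to longitude and 90° to latitude: 237.47379, 55.80655.
Field: lon ⌊237.47379/20⌋ = 11 → L; lat ⌊55.80655/10⌋ = 5 → F.
Square: lon ⌊17.47379/2⌋ = 8; lat ⌊5.80655/1⌋ = 5.
Subsquare: lon ⌊1.47379/0.0833333⌋ = 17 → r; lat ⌊0.80655/0.0416667⌋ = 19 → t.
Extended square: lon ⌊0.05713/0.00833333⌋ = 6; lat ⌊0.01488/0.00416667⌋ = 3.

LF85rt63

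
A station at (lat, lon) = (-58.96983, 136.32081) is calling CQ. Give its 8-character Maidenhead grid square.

PD81da87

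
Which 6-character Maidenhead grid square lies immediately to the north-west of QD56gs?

QD56ft

Longitude subsquare g = 6; −1 → 5 = f.
Latitude subsquare s = 18; +1 → 19 = t.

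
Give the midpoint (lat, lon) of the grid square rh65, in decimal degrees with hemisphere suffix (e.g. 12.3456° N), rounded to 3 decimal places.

Field R=17, H=7: +17·20° lon, +7·10° lat → SW at lon 160°, lat -20°.
Square 6, 5: +6·2° lon, +5·1° lat → SW at lon 172°, lat -15°.
Cell spans 2° lon × 1° lat. Centre is SW corner plus half of each.
latitude 14.500° S, longitude 173.000° E.

14.500° S, 173.000° E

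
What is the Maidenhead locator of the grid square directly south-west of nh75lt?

NH75ks

Longitude subsquare l = 11; −1 → 10 = k.
Latitude subsquare t = 19; −1 → 18 = s.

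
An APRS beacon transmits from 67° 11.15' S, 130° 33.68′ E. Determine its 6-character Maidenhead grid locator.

PC52gt

Add 180° to longitude and 90° to latitude: 310.5613, 22.8142.
Field: lon ⌊310.5613/20⌋ = 15 → P; lat ⌊22.8142/10⌋ = 2 → C.
Square: lon ⌊10.5613/2⌋ = 5; lat ⌊2.8142/1⌋ = 2.
Subsquare: lon ⌊0.5613/0.0833333⌋ = 6 → g; lat ⌊0.8142/0.0416667⌋ = 19 → t.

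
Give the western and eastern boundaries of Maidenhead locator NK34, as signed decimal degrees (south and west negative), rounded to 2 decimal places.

86.00, 88.00

Field N=13, K=10: +13·20° lon, +10·10° lat → SW at lon 80°, lat 10°.
Square 3, 4: +3·2° lon, +4·1° lat → SW at lon 86°, lat 14°.
Cell spans 2° lon × 1° lat.
west 86.00, east 88.00.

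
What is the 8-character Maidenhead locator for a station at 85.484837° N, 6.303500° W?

IR65ul36

Add 180° to longitude and 90° to latitude: 173.69650, 175.48484.
Field (20°×10°, letters A–R): lon ⌊173.69650/20⌋ = 8 → I; lat ⌊175.48484/10⌋ = 17 → R.
Square (2°×1°, digits 0–9): lon ⌊13.69650/2⌋ = 6; lat ⌊5.48484/1⌋ = 5.
Subsquare (5′×2.5′, letters a–x): lon ⌊1.69650/0.0833333⌋ = 20 → u; lat ⌊0.48484/0.0416667⌋ = 11 → l.
Extended square (30″×15″, digits 0–9): lon ⌊0.02983/0.00833333⌋ = 3; lat ⌊0.02650/0.00416667⌋ = 6.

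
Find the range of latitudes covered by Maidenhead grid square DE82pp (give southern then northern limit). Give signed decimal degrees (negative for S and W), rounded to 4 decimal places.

-47.3750, -47.3333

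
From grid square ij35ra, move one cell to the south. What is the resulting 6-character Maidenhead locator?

IJ34rx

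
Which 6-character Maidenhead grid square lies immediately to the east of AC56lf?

AC56mf

Longitude subsquare l = 11; +1 → 12 = m.
The latitude characters are unchanged.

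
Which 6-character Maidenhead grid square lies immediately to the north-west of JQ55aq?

Longitude subsquare a = 0; −1 → -1, wraps to 23 = x, carry into square.
Longitude square 5; −1 → 4.
Latitude subsquare q = 16; +1 → 17 = r.

JQ45xr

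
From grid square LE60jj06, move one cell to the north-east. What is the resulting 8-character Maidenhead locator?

Longitude extended square 0; +1 → 1.
Latitude extended square 6; +1 → 7.

LE60jj17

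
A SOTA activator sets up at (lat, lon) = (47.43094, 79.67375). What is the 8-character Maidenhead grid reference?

MN97uk03

Offset from 180°W / 90°S: lon 259.67375°, lat 137.43094°.
Field: lon ⌊259.67375/20⌋ = 12 → M; lat ⌊137.43094/10⌋ = 13 → N.
Square: lon ⌊19.67375/2⌋ = 9; lat ⌊7.43094/1⌋ = 7.
Subsquare: lon ⌊1.67375/0.0833333⌋ = 20 → u; lat ⌊0.43094/0.0416667⌋ = 10 → k.
Extended square: lon ⌊0.00708/0.00833333⌋ = 0; lat ⌊0.01427/0.00416667⌋ = 3.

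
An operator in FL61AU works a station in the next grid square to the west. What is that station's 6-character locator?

FL51xu

Longitude subsquare a = 0; −1 → -1, wraps to 23 = x, carry into square.
Longitude square 6; −1 → 5.
The latitude characters are unchanged.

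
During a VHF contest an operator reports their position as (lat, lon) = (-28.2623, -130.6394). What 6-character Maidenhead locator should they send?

CG41qr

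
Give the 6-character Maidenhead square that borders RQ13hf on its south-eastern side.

RQ13ie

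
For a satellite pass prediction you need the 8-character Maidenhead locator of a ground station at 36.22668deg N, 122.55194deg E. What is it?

PM16gf64

Add 180° to longitude and 90° to latitude: 302.55194, 126.22668.
Field (20°×10°, letters A–R): lon ⌊302.55194/20⌋ = 15 → P; lat ⌊126.22668/10⌋ = 12 → M.
Square (2°×1°, digits 0–9): lon ⌊2.55194/2⌋ = 1; lat ⌊6.22668/1⌋ = 6.
Subsquare (5′×2.5′, letters a–x): lon ⌊0.55194/0.0833333⌋ = 6 → g; lat ⌊0.22668/0.0416667⌋ = 5 → f.
Extended square (30″×15″, digits 0–9): lon ⌊0.05194/0.00833333⌋ = 6; lat ⌊0.01835/0.00416667⌋ = 4.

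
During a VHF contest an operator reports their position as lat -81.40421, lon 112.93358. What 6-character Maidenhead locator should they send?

Add 180° to longitude and 90° to latitude: 292.9336, 8.5958.
Field: lon ⌊292.9336/20⌋ = 14 → O; lat ⌊8.5958/10⌋ = 0 → A.
Square: lon ⌊12.9336/2⌋ = 6; lat ⌊8.5958/1⌋ = 8.
Subsquare: lon ⌊0.9336/0.0833333⌋ = 11 → l; lat ⌊0.5958/0.0416667⌋ = 14 → o.

OA68lo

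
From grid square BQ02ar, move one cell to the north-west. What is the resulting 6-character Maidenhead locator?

AQ92xs

Longitude subsquare a = 0; −1 → -1, wraps to 23 = x, carry into square.
Longitude square 0; −1 → -1, wraps to 9, carry into field.
Longitude field B = 1; −1 → 0 = A.
Latitude subsquare r = 17; +1 → 18 = s.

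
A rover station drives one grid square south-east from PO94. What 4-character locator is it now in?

QO03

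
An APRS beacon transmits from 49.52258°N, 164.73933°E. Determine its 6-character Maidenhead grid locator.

RN29im

Offset from 180°W / 90°S: lon 344.7393°, lat 139.5226°.
Field: 344.7393/20 → 17 → R, 139.5226/10 → 13 → N; chars RN.
Square: 4.7393/2 → 2, 9.5226/1 → 9; chars 29.
Subsquare: 0.7393/0.0833333 → 8 → i, 0.5226/0.0416667 → 12 → m; chars im.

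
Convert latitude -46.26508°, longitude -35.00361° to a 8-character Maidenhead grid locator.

Shift to the Maidenhead origin (180°W, 90°S): lon 144.99639, lat 43.73492.
Field: lon ⌊144.99639/20⌋ = 7 → H; lat ⌊43.73492/10⌋ = 4 → E.
Square: lon ⌊4.99639/2⌋ = 2; lat ⌊3.73492/1⌋ = 3.
Subsquare: lon ⌊0.99639/0.0833333⌋ = 11 → l; lat ⌊0.73492/0.0416667⌋ = 17 → r.
Extended square: lon ⌊0.07972/0.00833333⌋ = 9; lat ⌊0.02659/0.00416667⌋ = 6.

HE23lr96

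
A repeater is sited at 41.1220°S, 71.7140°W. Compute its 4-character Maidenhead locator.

FE48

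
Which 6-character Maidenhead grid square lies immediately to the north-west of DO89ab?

DO79xc

Longitude subsquare a = 0; −1 → -1, wraps to 23 = x, carry into square.
Longitude square 8; −1 → 7.
Latitude subsquare b = 1; +1 → 2 = c.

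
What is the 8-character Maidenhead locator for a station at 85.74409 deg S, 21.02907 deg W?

HA94lg61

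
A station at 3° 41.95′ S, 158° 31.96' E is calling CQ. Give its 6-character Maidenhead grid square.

QI96gh

Shift to the Maidenhead origin (180°W, 90°S): lon 338.5327, lat 86.3008.
Field: 338.5327/20 → 16 → Q, 86.3008/10 → 8 → I; chars QI.
Square: 18.5327/2 → 9, 6.3008/1 → 6; chars 96.
Subsquare: 0.5327/0.0833333 → 6 → g, 0.3008/0.0416667 → 7 → h; chars gh.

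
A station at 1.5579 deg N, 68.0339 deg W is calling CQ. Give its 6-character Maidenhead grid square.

FJ51xn

Offset from 180°W / 90°S: lon 111.9661°, lat 91.5579°.
Field: 111.9661/20 → 5 → F, 91.5579/10 → 9 → J; chars FJ.
Square: 11.9661/2 → 5, 1.5579/1 → 1; chars 51.
Subsquare: 1.9661/0.0833333 → 23 → x, 0.5579/0.0416667 → 13 → n; chars xn.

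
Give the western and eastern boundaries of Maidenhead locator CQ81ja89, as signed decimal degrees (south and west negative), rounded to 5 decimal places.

Field C=2, Q=16: +2·20° lon, +16·10° lat → SW at lon -140°, lat 70°.
Square 8, 1: +8·2° lon, +1·1° lat → SW at lon -124°, lat 71°.
Subsquare j=9, a=0: +9·0.0833333° lon, +0·0.0416667° lat → SW at lon -123.25°, lat 71°.
Extended square 8, 9: +8·0.00833333° lon, +9·0.00416667° lat → SW at lon -123.183°, lat 71.0375°.
Cell spans 0.00833333° lon × 0.00416667° lat.
west -123.18333, east -123.17500.

-123.18333, -123.17500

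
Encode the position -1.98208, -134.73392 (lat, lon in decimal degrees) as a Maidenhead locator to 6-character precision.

Add 180° to longitude and 90° to latitude: 45.2661, 88.0179.
Field: 45.2661/20 → 2 → C, 88.0179/10 → 8 → I; chars CI.
Square: 5.2661/2 → 2, 8.0179/1 → 8; chars 28.
Subsquare: 1.2661/0.0833333 → 15 → p, 0.0179/0.0416667 → 0 → a; chars pa.

CI28pa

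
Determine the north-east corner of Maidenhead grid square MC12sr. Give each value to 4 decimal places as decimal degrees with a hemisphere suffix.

67.2500° S, 63.5833° E

Field M=12, C=2: +12·20° lon, +2·10° lat → SW at lon 60°, lat -70°.
Square 1, 2: +1·2° lon, +2·1° lat → SW at lon 62°, lat -68°.
Subsquare s=18, r=17: +18·0.0833333° lon, +17·0.0416667° lat → SW at lon 63.5°, lat -67.2917°.
Cell spans 0.0833333° lon × 0.0416667° lat. NE corner is SW corner plus one full cell.
latitude 67.2500° S, longitude 63.5833° E.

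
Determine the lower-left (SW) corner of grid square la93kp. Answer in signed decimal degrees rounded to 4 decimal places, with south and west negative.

-86.3750, 58.8333

Field L=11, A=0: +11·20° lon, +0·10° lat → SW at lon 40°, lat -90°.
Square 9, 3: +9·2° lon, +3·1° lat → SW at lon 58°, lat -87°.
Subsquare k=10, p=15: +10·0.0833333° lon, +15·0.0416667° lat → SW at lon 58.8333°, lat -86.375°.
latitude -86.3750, longitude 58.8333.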